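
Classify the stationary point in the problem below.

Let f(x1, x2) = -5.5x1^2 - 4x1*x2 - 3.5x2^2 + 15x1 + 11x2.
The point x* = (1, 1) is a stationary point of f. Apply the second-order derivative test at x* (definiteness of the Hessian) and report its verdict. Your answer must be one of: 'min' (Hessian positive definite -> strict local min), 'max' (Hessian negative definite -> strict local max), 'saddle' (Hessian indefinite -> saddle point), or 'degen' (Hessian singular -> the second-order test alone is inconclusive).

Compute the Hessian H = grad^2 f:
  H = [[-11, -4], [-4, -7]]
Verify stationarity: grad f(x*) = H x* + g = (0, 0).
Eigenvalues of H: -13.4721, -4.5279.
Both eigenvalues < 0, so H is negative definite -> x* is a strict local max.

max


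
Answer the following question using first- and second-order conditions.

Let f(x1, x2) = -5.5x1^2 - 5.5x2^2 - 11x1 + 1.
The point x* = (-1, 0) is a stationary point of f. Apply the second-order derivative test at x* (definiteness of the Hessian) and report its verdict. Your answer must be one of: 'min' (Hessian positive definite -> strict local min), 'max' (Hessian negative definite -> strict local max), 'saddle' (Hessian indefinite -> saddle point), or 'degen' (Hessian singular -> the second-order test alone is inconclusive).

Compute the Hessian H = grad^2 f:
  H = [[-11, 0], [0, -11]]
Verify stationarity: grad f(x*) = H x* + g = (0, 0).
Eigenvalues of H: -11, -11.
Both eigenvalues < 0, so H is negative definite -> x* is a strict local max.

max


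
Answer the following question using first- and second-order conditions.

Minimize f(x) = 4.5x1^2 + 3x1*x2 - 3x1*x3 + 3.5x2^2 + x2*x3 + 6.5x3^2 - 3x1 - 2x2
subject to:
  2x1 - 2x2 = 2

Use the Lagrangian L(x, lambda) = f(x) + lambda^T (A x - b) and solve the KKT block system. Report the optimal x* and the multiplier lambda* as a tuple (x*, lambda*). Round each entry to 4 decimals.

Form the Lagrangian:
  L(x, lambda) = (1/2) x^T Q x + c^T x + lambda^T (A x - b)
Stationarity (grad_x L = 0): Q x + c + A^T lambda = 0.
Primal feasibility: A x = b.

This gives the KKT block system:
  [ Q   A^T ] [ x     ]   [-c ]
  [ A    0  ] [ lambda ] = [ b ]

Solving the linear system:
  x*      = (0.6986, -0.3014, 0.1844)
  lambda* = (-0.9149)
  f(x*)   = 0.1684

x* = (0.6986, -0.3014, 0.1844), lambda* = (-0.9149)


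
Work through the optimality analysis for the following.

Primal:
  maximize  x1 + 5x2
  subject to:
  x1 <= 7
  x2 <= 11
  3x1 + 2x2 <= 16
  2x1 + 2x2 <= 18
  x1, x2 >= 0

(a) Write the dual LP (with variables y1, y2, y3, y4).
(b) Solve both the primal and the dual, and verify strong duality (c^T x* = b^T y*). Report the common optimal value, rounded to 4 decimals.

The standard primal-dual pair for 'max c^T x s.t. A x <= b, x >= 0' is:
  Dual:  min b^T y  s.t.  A^T y >= c,  y >= 0.

So the dual LP is:
  minimize  7y1 + 11y2 + 16y3 + 18y4
  subject to:
    y1 + 3y3 + 2y4 >= 1
    y2 + 2y3 + 2y4 >= 5
    y1, y2, y3, y4 >= 0

Solving the primal: x* = (0, 8).
  primal value c^T x* = 40.
Solving the dual: y* = (0, 0, 2.5, 0).
  dual value b^T y* = 40.
Strong duality: c^T x* = b^T y*. Confirmed.

40


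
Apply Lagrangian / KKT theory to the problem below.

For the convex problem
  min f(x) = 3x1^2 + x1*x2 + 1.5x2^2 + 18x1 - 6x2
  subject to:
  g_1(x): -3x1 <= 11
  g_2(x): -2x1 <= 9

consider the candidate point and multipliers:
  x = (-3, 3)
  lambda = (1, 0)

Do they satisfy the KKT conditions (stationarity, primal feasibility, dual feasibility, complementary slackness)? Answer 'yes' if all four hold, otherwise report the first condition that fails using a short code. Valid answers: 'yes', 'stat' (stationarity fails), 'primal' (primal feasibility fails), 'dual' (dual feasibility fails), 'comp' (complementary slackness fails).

Gradient of f: grad f(x) = Q x + c = (3, 0)
Constraint values g_i(x) = a_i^T x - b_i:
  g_1((-3, 3)) = -2
  g_2((-3, 3)) = -3
Stationarity residual: grad f(x) + sum_i lambda_i a_i = (0, 0)
  -> stationarity OK
Primal feasibility (all g_i <= 0): OK
Dual feasibility (all lambda_i >= 0): OK
Complementary slackness (lambda_i * g_i(x) = 0 for all i): FAILS

Verdict: the first failing condition is complementary_slackness -> comp.

comp


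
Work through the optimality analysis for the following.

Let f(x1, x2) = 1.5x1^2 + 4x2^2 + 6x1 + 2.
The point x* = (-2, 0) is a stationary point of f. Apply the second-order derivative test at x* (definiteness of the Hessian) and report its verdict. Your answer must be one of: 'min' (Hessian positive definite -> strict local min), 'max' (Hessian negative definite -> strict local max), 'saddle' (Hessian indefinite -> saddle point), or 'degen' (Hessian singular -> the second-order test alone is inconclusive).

Compute the Hessian H = grad^2 f:
  H = [[3, 0], [0, 8]]
Verify stationarity: grad f(x*) = H x* + g = (0, 0).
Eigenvalues of H: 3, 8.
Both eigenvalues > 0, so H is positive definite -> x* is a strict local min.

min


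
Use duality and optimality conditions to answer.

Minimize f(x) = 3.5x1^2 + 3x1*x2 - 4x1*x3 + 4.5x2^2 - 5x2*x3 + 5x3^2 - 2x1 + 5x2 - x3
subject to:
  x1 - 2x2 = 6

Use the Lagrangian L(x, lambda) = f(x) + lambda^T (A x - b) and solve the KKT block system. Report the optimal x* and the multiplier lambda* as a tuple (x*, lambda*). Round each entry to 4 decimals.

Form the Lagrangian:
  L(x, lambda) = (1/2) x^T Q x + c^T x + lambda^T (A x - b)
Stationarity (grad_x L = 0): Q x + c + A^T lambda = 0.
Primal feasibility: A x = b.

This gives the KKT block system:
  [ Q   A^T ] [ x     ]   [-c ]
  [ A    0  ] [ lambda ] = [ b ]

Solving the linear system:
  x*      = (1.6075, -2.1963, -0.3551)
  lambda* = (-4.0841)
  f(x*)   = 5.3318

x* = (1.6075, -2.1963, -0.3551), lambda* = (-4.0841)


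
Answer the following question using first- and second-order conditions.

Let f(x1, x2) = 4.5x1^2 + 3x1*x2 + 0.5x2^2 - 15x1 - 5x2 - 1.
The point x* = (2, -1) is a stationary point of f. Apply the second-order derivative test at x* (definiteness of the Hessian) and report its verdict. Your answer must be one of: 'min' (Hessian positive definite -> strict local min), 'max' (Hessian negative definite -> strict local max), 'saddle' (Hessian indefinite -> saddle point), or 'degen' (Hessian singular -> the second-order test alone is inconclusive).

Compute the Hessian H = grad^2 f:
  H = [[9, 3], [3, 1]]
Verify stationarity: grad f(x*) = H x* + g = (0, 0).
Eigenvalues of H: 0, 10.
H has a zero eigenvalue (singular; positive semidefinite but not definite), so H is neither positive definite, negative definite, nor indefinite. The second-order test alone is inconclusive -> degen.
(Indeed, f is constant along the null direction of H through x*, so x* is not a strict local extremum.)

degen


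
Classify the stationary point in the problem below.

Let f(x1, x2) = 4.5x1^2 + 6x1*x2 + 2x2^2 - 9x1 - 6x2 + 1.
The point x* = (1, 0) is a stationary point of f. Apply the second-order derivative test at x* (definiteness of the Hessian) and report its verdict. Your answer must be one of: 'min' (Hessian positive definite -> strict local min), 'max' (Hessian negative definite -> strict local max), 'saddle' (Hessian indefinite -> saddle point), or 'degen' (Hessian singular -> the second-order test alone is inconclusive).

Compute the Hessian H = grad^2 f:
  H = [[9, 6], [6, 4]]
Verify stationarity: grad f(x*) = H x* + g = (0, 0).
Eigenvalues of H: 0, 13.
H has a zero eigenvalue (singular; positive semidefinite but not definite), so H is neither positive definite, negative definite, nor indefinite. The second-order test alone is inconclusive -> degen.
(Indeed, f is constant along the null direction of H through x*, so x* is not a strict local extremum.)

degen


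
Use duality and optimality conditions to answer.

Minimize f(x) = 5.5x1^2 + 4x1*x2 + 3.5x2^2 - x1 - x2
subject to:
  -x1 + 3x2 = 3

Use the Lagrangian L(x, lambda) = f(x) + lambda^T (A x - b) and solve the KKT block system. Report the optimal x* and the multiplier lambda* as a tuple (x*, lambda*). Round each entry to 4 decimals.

Form the Lagrangian:
  L(x, lambda) = (1/2) x^T Q x + c^T x + lambda^T (A x - b)
Stationarity (grad_x L = 0): Q x + c + A^T lambda = 0.
Primal feasibility: A x = b.

This gives the KKT block system:
  [ Q   A^T ] [ x     ]   [-c ]
  [ A    0  ] [ lambda ] = [ b ]

Solving the linear system:
  x*      = (-0.3462, 0.8846)
  lambda* = (-1.2692)
  f(x*)   = 1.6346

x* = (-0.3462, 0.8846), lambda* = (-1.2692)


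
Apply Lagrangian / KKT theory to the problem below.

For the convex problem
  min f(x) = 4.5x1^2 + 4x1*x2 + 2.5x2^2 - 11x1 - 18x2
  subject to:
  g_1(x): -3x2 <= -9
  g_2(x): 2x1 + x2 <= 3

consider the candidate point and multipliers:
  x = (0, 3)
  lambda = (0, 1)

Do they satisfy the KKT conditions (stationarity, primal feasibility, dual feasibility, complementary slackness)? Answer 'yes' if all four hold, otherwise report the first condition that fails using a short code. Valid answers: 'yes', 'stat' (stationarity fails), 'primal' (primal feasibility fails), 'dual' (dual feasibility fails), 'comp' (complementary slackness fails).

Gradient of f: grad f(x) = Q x + c = (1, -3)
Constraint values g_i(x) = a_i^T x - b_i:
  g_1((0, 3)) = 0
  g_2((0, 3)) = 0
Stationarity residual: grad f(x) + sum_i lambda_i a_i = (3, -2)
  -> stationarity FAILS
Primal feasibility (all g_i <= 0): OK
Dual feasibility (all lambda_i >= 0): OK
Complementary slackness (lambda_i * g_i(x) = 0 for all i): OK

Verdict: the first failing condition is stationarity -> stat.

stat


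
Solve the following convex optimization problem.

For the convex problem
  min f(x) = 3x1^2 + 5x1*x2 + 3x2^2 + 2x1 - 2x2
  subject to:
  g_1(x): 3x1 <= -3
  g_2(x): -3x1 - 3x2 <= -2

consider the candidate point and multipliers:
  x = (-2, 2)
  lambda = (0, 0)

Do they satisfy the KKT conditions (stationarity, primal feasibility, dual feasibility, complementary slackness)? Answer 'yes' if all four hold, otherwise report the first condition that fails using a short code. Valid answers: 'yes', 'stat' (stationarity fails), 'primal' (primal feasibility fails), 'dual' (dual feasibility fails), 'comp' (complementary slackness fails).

Gradient of f: grad f(x) = Q x + c = (0, 0)
Constraint values g_i(x) = a_i^T x - b_i:
  g_1((-2, 2)) = -3
  g_2((-2, 2)) = 2
Stationarity residual: grad f(x) + sum_i lambda_i a_i = (0, 0)
  -> stationarity OK
Primal feasibility (all g_i <= 0): FAILS
Dual feasibility (all lambda_i >= 0): OK
Complementary slackness (lambda_i * g_i(x) = 0 for all i): OK

Verdict: the first failing condition is primal_feasibility -> primal.

primal


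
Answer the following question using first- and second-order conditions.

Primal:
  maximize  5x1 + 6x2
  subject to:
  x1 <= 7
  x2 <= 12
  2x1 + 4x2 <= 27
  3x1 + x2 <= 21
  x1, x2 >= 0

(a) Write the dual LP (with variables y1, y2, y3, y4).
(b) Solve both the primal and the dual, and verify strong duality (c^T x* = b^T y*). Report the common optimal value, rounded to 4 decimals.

The standard primal-dual pair for 'max c^T x s.t. A x <= b, x >= 0' is:
  Dual:  min b^T y  s.t.  A^T y >= c,  y >= 0.

So the dual LP is:
  minimize  7y1 + 12y2 + 27y3 + 21y4
  subject to:
    y1 + 2y3 + 3y4 >= 5
    y2 + 4y3 + y4 >= 6
    y1, y2, y3, y4 >= 0

Solving the primal: x* = (5.7, 3.9).
  primal value c^T x* = 51.9.
Solving the dual: y* = (0, 0, 1.3, 0.8).
  dual value b^T y* = 51.9.
Strong duality: c^T x* = b^T y*. Confirmed.

51.9


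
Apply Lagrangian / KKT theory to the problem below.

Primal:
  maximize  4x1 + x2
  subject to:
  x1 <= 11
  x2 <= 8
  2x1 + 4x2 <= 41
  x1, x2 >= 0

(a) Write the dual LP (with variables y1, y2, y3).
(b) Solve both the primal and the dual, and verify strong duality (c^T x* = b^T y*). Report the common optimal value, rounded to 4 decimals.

The standard primal-dual pair for 'max c^T x s.t. A x <= b, x >= 0' is:
  Dual:  min b^T y  s.t.  A^T y >= c,  y >= 0.

So the dual LP is:
  minimize  11y1 + 8y2 + 41y3
  subject to:
    y1 + 2y3 >= 4
    y2 + 4y3 >= 1
    y1, y2, y3 >= 0

Solving the primal: x* = (11, 4.75).
  primal value c^T x* = 48.75.
Solving the dual: y* = (3.5, 0, 0.25).
  dual value b^T y* = 48.75.
Strong duality: c^T x* = b^T y*. Confirmed.

48.75


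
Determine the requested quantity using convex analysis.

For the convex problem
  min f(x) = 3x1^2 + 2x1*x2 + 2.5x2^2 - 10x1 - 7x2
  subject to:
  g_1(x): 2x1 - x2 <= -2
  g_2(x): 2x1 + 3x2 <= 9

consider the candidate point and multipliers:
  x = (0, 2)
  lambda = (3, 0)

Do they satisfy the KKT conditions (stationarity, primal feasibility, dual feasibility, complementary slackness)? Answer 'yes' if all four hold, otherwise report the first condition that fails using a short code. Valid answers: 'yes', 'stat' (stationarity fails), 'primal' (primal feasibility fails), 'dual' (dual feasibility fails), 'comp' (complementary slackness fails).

Gradient of f: grad f(x) = Q x + c = (-6, 3)
Constraint values g_i(x) = a_i^T x - b_i:
  g_1((0, 2)) = 0
  g_2((0, 2)) = -3
Stationarity residual: grad f(x) + sum_i lambda_i a_i = (0, 0)
  -> stationarity OK
Primal feasibility (all g_i <= 0): OK
Dual feasibility (all lambda_i >= 0): OK
Complementary slackness (lambda_i * g_i(x) = 0 for all i): OK

Verdict: yes, KKT holds.

yes


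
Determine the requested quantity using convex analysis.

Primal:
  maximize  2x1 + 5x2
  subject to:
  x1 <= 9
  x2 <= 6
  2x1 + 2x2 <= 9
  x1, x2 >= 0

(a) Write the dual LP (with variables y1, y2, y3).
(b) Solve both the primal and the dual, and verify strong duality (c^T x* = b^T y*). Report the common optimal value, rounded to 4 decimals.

The standard primal-dual pair for 'max c^T x s.t. A x <= b, x >= 0' is:
  Dual:  min b^T y  s.t.  A^T y >= c,  y >= 0.

So the dual LP is:
  minimize  9y1 + 6y2 + 9y3
  subject to:
    y1 + 2y3 >= 2
    y2 + 2y3 >= 5
    y1, y2, y3 >= 0

Solving the primal: x* = (0, 4.5).
  primal value c^T x* = 22.5.
Solving the dual: y* = (0, 0, 2.5).
  dual value b^T y* = 22.5.
Strong duality: c^T x* = b^T y*. Confirmed.

22.5


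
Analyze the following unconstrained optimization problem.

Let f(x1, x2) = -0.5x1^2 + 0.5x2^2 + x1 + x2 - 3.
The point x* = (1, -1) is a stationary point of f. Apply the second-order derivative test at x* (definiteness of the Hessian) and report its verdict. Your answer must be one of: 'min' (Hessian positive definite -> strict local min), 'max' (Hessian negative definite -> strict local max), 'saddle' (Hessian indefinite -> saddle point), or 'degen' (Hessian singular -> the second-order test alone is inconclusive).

Compute the Hessian H = grad^2 f:
  H = [[-1, 0], [0, 1]]
Verify stationarity: grad f(x*) = H x* + g = (0, 0).
Eigenvalues of H: -1, 1.
Eigenvalues have mixed signs, so H is indefinite -> x* is a saddle point.

saddle


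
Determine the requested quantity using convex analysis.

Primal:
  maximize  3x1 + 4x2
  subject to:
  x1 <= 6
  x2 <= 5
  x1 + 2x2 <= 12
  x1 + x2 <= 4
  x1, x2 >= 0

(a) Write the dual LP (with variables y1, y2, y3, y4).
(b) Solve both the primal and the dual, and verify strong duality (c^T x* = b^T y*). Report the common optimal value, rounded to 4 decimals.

The standard primal-dual pair for 'max c^T x s.t. A x <= b, x >= 0' is:
  Dual:  min b^T y  s.t.  A^T y >= c,  y >= 0.

So the dual LP is:
  minimize  6y1 + 5y2 + 12y3 + 4y4
  subject to:
    y1 + y3 + y4 >= 3
    y2 + 2y3 + y4 >= 4
    y1, y2, y3, y4 >= 0

Solving the primal: x* = (0, 4).
  primal value c^T x* = 16.
Solving the dual: y* = (0, 0, 0, 4).
  dual value b^T y* = 16.
Strong duality: c^T x* = b^T y*. Confirmed.

16


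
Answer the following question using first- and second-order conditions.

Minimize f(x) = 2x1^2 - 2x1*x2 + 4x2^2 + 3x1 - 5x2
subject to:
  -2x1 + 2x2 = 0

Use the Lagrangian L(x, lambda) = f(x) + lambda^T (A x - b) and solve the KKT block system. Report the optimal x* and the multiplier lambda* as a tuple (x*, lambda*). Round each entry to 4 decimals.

Form the Lagrangian:
  L(x, lambda) = (1/2) x^T Q x + c^T x + lambda^T (A x - b)
Stationarity (grad_x L = 0): Q x + c + A^T lambda = 0.
Primal feasibility: A x = b.

This gives the KKT block system:
  [ Q   A^T ] [ x     ]   [-c ]
  [ A    0  ] [ lambda ] = [ b ]

Solving the linear system:
  x*      = (0.25, 0.25)
  lambda* = (1.75)
  f(x*)   = -0.25

x* = (0.25, 0.25), lambda* = (1.75)


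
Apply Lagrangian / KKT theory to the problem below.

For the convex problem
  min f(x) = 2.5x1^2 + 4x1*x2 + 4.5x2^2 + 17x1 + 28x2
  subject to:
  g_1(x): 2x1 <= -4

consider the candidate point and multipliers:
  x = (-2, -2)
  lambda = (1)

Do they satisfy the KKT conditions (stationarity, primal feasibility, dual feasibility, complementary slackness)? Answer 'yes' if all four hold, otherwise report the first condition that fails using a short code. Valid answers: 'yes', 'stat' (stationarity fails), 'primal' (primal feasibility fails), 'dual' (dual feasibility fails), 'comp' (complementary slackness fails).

Gradient of f: grad f(x) = Q x + c = (-1, 2)
Constraint values g_i(x) = a_i^T x - b_i:
  g_1((-2, -2)) = 0
Stationarity residual: grad f(x) + sum_i lambda_i a_i = (1, 2)
  -> stationarity FAILS
Primal feasibility (all g_i <= 0): OK
Dual feasibility (all lambda_i >= 0): OK
Complementary slackness (lambda_i * g_i(x) = 0 for all i): OK

Verdict: the first failing condition is stationarity -> stat.

stat


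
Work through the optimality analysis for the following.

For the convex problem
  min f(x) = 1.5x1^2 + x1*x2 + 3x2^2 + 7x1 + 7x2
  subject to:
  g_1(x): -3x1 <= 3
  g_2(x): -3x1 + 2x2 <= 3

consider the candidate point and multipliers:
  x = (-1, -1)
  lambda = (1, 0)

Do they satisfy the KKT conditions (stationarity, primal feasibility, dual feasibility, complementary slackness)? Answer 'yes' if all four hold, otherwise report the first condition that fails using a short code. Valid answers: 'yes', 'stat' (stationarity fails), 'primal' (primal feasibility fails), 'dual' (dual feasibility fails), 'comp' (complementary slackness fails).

Gradient of f: grad f(x) = Q x + c = (3, 0)
Constraint values g_i(x) = a_i^T x - b_i:
  g_1((-1, -1)) = 0
  g_2((-1, -1)) = -2
Stationarity residual: grad f(x) + sum_i lambda_i a_i = (0, 0)
  -> stationarity OK
Primal feasibility (all g_i <= 0): OK
Dual feasibility (all lambda_i >= 0): OK
Complementary slackness (lambda_i * g_i(x) = 0 for all i): OK

Verdict: yes, KKT holds.

yes


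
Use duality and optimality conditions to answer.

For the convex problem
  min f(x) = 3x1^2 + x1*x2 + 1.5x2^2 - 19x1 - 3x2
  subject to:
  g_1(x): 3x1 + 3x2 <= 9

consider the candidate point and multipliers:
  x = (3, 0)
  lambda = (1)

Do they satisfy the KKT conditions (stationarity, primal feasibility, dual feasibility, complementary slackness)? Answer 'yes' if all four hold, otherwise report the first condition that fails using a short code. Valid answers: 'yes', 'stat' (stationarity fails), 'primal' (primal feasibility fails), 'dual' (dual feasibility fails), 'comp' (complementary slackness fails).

Gradient of f: grad f(x) = Q x + c = (-1, 0)
Constraint values g_i(x) = a_i^T x - b_i:
  g_1((3, 0)) = 0
Stationarity residual: grad f(x) + sum_i lambda_i a_i = (2, 3)
  -> stationarity FAILS
Primal feasibility (all g_i <= 0): OK
Dual feasibility (all lambda_i >= 0): OK
Complementary slackness (lambda_i * g_i(x) = 0 for all i): OK

Verdict: the first failing condition is stationarity -> stat.

stat


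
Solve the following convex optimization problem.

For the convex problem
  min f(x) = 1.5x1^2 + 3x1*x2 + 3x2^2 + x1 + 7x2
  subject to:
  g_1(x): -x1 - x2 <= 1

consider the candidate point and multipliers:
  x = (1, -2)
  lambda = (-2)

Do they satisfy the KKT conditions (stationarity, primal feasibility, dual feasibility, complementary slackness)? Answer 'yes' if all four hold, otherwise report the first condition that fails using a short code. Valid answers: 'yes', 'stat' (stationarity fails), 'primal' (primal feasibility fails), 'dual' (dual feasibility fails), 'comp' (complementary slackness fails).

Gradient of f: grad f(x) = Q x + c = (-2, -2)
Constraint values g_i(x) = a_i^T x - b_i:
  g_1((1, -2)) = 0
Stationarity residual: grad f(x) + sum_i lambda_i a_i = (0, 0)
  -> stationarity OK
Primal feasibility (all g_i <= 0): OK
Dual feasibility (all lambda_i >= 0): FAILS
Complementary slackness (lambda_i * g_i(x) = 0 for all i): OK

Verdict: the first failing condition is dual_feasibility -> dual.

dual


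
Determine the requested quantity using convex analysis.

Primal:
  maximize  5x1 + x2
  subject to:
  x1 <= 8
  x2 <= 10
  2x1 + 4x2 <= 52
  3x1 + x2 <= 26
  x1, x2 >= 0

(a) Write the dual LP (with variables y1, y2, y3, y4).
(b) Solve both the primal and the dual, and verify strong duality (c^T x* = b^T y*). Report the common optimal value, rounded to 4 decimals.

The standard primal-dual pair for 'max c^T x s.t. A x <= b, x >= 0' is:
  Dual:  min b^T y  s.t.  A^T y >= c,  y >= 0.

So the dual LP is:
  minimize  8y1 + 10y2 + 52y3 + 26y4
  subject to:
    y1 + 2y3 + 3y4 >= 5
    y2 + 4y3 + y4 >= 1
    y1, y2, y3, y4 >= 0

Solving the primal: x* = (8, 2).
  primal value c^T x* = 42.
Solving the dual: y* = (2, 0, 0, 1).
  dual value b^T y* = 42.
Strong duality: c^T x* = b^T y*. Confirmed.

42


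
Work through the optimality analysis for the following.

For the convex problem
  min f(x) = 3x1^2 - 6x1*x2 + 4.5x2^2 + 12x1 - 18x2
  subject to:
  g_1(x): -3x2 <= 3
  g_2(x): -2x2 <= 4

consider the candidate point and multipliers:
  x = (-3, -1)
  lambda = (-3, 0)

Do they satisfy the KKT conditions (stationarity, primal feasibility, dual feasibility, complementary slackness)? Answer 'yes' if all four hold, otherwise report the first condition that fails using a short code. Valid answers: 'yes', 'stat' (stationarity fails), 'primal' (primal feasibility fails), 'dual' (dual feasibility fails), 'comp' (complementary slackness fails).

Gradient of f: grad f(x) = Q x + c = (0, -9)
Constraint values g_i(x) = a_i^T x - b_i:
  g_1((-3, -1)) = 0
  g_2((-3, -1)) = -2
Stationarity residual: grad f(x) + sum_i lambda_i a_i = (0, 0)
  -> stationarity OK
Primal feasibility (all g_i <= 0): OK
Dual feasibility (all lambda_i >= 0): FAILS
Complementary slackness (lambda_i * g_i(x) = 0 for all i): OK

Verdict: the first failing condition is dual_feasibility -> dual.

dual


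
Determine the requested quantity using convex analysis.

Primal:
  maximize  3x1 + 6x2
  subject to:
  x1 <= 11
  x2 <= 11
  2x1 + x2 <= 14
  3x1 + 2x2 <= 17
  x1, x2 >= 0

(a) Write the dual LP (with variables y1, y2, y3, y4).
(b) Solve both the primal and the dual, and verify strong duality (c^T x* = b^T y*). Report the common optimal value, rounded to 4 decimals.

The standard primal-dual pair for 'max c^T x s.t. A x <= b, x >= 0' is:
  Dual:  min b^T y  s.t.  A^T y >= c,  y >= 0.

So the dual LP is:
  minimize  11y1 + 11y2 + 14y3 + 17y4
  subject to:
    y1 + 2y3 + 3y4 >= 3
    y2 + y3 + 2y4 >= 6
    y1, y2, y3, y4 >= 0

Solving the primal: x* = (0, 8.5).
  primal value c^T x* = 51.
Solving the dual: y* = (0, 0, 0, 3).
  dual value b^T y* = 51.
Strong duality: c^T x* = b^T y*. Confirmed.

51


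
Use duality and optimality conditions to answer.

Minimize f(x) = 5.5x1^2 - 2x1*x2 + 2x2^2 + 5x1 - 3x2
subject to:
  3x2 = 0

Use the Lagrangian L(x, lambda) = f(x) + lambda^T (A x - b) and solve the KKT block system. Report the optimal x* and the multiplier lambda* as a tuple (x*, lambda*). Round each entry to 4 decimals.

Form the Lagrangian:
  L(x, lambda) = (1/2) x^T Q x + c^T x + lambda^T (A x - b)
Stationarity (grad_x L = 0): Q x + c + A^T lambda = 0.
Primal feasibility: A x = b.

This gives the KKT block system:
  [ Q   A^T ] [ x     ]   [-c ]
  [ A    0  ] [ lambda ] = [ b ]

Solving the linear system:
  x*      = (-0.4545, 0)
  lambda* = (0.697)
  f(x*)   = -1.1364

x* = (-0.4545, 0), lambda* = (0.697)


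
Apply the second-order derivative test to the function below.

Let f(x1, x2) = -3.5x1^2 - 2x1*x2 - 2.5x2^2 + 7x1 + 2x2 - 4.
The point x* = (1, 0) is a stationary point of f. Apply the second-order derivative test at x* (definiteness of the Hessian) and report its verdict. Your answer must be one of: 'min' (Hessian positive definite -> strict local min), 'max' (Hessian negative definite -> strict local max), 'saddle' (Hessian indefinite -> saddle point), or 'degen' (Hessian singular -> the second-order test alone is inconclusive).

Compute the Hessian H = grad^2 f:
  H = [[-7, -2], [-2, -5]]
Verify stationarity: grad f(x*) = H x* + g = (0, 0).
Eigenvalues of H: -8.2361, -3.7639.
Both eigenvalues < 0, so H is negative definite -> x* is a strict local max.

max


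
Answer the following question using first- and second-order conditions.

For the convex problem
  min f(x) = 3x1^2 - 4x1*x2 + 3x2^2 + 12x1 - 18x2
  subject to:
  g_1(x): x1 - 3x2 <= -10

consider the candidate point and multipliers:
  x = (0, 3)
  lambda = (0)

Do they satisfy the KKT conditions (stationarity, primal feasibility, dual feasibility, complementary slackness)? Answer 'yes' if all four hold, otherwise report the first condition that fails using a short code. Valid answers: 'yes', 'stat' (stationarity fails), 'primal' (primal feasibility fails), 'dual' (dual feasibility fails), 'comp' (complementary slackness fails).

Gradient of f: grad f(x) = Q x + c = (0, 0)
Constraint values g_i(x) = a_i^T x - b_i:
  g_1((0, 3)) = 1
Stationarity residual: grad f(x) + sum_i lambda_i a_i = (0, 0)
  -> stationarity OK
Primal feasibility (all g_i <= 0): FAILS
Dual feasibility (all lambda_i >= 0): OK
Complementary slackness (lambda_i * g_i(x) = 0 for all i): OK

Verdict: the first failing condition is primal_feasibility -> primal.

primal


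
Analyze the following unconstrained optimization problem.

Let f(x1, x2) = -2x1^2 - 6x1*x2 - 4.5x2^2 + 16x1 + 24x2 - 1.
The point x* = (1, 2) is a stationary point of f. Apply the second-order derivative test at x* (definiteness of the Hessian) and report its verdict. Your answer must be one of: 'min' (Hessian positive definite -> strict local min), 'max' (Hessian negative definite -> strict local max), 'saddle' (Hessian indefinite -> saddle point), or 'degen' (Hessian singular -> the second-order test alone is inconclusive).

Compute the Hessian H = grad^2 f:
  H = [[-4, -6], [-6, -9]]
Verify stationarity: grad f(x*) = H x* + g = (0, 0).
Eigenvalues of H: -13, 0.
H has a zero eigenvalue (singular; negative semidefinite but not definite), so H is neither positive definite, negative definite, nor indefinite. The second-order test alone is inconclusive -> degen.
(Indeed, f is constant along the null direction of H through x*, so x* is not a strict local extremum.)

degen


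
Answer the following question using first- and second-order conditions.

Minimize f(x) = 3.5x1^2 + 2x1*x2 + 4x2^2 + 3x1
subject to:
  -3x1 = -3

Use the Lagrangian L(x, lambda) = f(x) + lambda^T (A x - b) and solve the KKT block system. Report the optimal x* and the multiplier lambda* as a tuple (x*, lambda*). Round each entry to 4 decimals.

Form the Lagrangian:
  L(x, lambda) = (1/2) x^T Q x + c^T x + lambda^T (A x - b)
Stationarity (grad_x L = 0): Q x + c + A^T lambda = 0.
Primal feasibility: A x = b.

This gives the KKT block system:
  [ Q   A^T ] [ x     ]   [-c ]
  [ A    0  ] [ lambda ] = [ b ]

Solving the linear system:
  x*      = (1, -0.25)
  lambda* = (3.1667)
  f(x*)   = 6.25

x* = (1, -0.25), lambda* = (3.1667)


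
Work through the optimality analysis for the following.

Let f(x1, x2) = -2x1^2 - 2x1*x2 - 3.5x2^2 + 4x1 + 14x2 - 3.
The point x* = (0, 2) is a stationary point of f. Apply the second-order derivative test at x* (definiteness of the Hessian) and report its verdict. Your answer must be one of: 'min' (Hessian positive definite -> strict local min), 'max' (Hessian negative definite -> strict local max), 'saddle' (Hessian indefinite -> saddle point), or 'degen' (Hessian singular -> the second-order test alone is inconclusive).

Compute the Hessian H = grad^2 f:
  H = [[-4, -2], [-2, -7]]
Verify stationarity: grad f(x*) = H x* + g = (0, 0).
Eigenvalues of H: -8, -3.
Both eigenvalues < 0, so H is negative definite -> x* is a strict local max.

max


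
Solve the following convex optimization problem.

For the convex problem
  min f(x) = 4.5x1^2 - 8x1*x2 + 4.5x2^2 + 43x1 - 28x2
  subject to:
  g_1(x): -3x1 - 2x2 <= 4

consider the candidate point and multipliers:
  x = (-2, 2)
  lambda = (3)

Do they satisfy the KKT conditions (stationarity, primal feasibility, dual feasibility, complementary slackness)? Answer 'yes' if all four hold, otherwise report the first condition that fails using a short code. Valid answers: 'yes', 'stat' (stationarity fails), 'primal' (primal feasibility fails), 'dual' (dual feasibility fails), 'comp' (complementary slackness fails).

Gradient of f: grad f(x) = Q x + c = (9, 6)
Constraint values g_i(x) = a_i^T x - b_i:
  g_1((-2, 2)) = -2
Stationarity residual: grad f(x) + sum_i lambda_i a_i = (0, 0)
  -> stationarity OK
Primal feasibility (all g_i <= 0): OK
Dual feasibility (all lambda_i >= 0): OK
Complementary slackness (lambda_i * g_i(x) = 0 for all i): FAILS

Verdict: the first failing condition is complementary_slackness -> comp.

comp


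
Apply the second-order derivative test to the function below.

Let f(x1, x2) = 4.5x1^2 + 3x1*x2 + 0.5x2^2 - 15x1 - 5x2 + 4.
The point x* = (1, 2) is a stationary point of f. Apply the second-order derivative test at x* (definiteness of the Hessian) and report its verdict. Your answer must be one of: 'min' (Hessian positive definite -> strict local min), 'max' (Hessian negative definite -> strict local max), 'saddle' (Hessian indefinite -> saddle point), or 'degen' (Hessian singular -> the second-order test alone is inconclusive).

Compute the Hessian H = grad^2 f:
  H = [[9, 3], [3, 1]]
Verify stationarity: grad f(x*) = H x* + g = (0, 0).
Eigenvalues of H: 0, 10.
H has a zero eigenvalue (singular; positive semidefinite but not definite), so H is neither positive definite, negative definite, nor indefinite. The second-order test alone is inconclusive -> degen.
(Indeed, f is constant along the null direction of H through x*, so x* is not a strict local extremum.)

degen


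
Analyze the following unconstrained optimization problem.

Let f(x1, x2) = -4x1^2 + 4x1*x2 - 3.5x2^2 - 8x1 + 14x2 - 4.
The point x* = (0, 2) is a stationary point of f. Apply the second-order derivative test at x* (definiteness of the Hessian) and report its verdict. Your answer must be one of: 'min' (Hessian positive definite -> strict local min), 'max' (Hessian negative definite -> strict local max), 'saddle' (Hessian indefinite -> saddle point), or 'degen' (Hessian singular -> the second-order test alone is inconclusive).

Compute the Hessian H = grad^2 f:
  H = [[-8, 4], [4, -7]]
Verify stationarity: grad f(x*) = H x* + g = (0, 0).
Eigenvalues of H: -11.5311, -3.4689.
Both eigenvalues < 0, so H is negative definite -> x* is a strict local max.

max


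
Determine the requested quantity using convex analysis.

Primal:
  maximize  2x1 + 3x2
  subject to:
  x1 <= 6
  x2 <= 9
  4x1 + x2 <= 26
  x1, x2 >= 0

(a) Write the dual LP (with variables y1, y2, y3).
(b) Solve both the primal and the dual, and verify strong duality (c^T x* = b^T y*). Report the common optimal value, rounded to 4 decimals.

The standard primal-dual pair for 'max c^T x s.t. A x <= b, x >= 0' is:
  Dual:  min b^T y  s.t.  A^T y >= c,  y >= 0.

So the dual LP is:
  minimize  6y1 + 9y2 + 26y3
  subject to:
    y1 + 4y3 >= 2
    y2 + y3 >= 3
    y1, y2, y3 >= 0

Solving the primal: x* = (4.25, 9).
  primal value c^T x* = 35.5.
Solving the dual: y* = (0, 2.5, 0.5).
  dual value b^T y* = 35.5.
Strong duality: c^T x* = b^T y*. Confirmed.

35.5


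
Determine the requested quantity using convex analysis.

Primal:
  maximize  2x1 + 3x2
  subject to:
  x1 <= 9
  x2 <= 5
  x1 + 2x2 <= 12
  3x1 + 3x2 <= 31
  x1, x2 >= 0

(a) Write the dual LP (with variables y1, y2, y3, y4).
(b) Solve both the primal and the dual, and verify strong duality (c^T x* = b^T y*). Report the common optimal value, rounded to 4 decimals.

The standard primal-dual pair for 'max c^T x s.t. A x <= b, x >= 0' is:
  Dual:  min b^T y  s.t.  A^T y >= c,  y >= 0.

So the dual LP is:
  minimize  9y1 + 5y2 + 12y3 + 31y4
  subject to:
    y1 + y3 + 3y4 >= 2
    y2 + 2y3 + 3y4 >= 3
    y1, y2, y3, y4 >= 0

Solving the primal: x* = (8.6667, 1.6667).
  primal value c^T x* = 22.3333.
Solving the dual: y* = (0, 0, 1, 0.3333).
  dual value b^T y* = 22.3333.
Strong duality: c^T x* = b^T y*. Confirmed.

22.3333


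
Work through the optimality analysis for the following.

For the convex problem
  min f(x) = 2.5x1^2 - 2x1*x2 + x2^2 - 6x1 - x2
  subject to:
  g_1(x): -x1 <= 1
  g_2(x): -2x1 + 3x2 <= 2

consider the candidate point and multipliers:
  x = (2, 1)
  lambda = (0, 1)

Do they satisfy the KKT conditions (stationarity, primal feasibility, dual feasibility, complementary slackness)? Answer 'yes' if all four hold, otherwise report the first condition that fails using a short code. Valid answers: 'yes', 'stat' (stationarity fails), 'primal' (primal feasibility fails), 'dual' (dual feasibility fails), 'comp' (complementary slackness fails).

Gradient of f: grad f(x) = Q x + c = (2, -3)
Constraint values g_i(x) = a_i^T x - b_i:
  g_1((2, 1)) = -3
  g_2((2, 1)) = -3
Stationarity residual: grad f(x) + sum_i lambda_i a_i = (0, 0)
  -> stationarity OK
Primal feasibility (all g_i <= 0): OK
Dual feasibility (all lambda_i >= 0): OK
Complementary slackness (lambda_i * g_i(x) = 0 for all i): FAILS

Verdict: the first failing condition is complementary_slackness -> comp.

comp


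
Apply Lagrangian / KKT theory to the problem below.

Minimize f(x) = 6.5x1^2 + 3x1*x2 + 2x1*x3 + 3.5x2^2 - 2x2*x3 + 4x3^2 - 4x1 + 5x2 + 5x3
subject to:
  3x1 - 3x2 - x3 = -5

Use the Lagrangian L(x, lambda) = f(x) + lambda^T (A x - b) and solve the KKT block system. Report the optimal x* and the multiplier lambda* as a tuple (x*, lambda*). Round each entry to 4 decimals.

Form the Lagrangian:
  L(x, lambda) = (1/2) x^T Q x + c^T x + lambda^T (A x - b)
Stationarity (grad_x L = 0): Q x + c + A^T lambda = 0.
Primal feasibility: A x = b.

This gives the KKT block system:
  [ Q   A^T ] [ x     ]   [-c ]
  [ A    0  ] [ lambda ] = [ b ]

Solving the linear system:
  x*      = (-0.658, 0.9528, 0.1677)
  lambda* = (3.12)
  f(x*)   = 11.9173

x* = (-0.658, 0.9528, 0.1677), lambda* = (3.12)


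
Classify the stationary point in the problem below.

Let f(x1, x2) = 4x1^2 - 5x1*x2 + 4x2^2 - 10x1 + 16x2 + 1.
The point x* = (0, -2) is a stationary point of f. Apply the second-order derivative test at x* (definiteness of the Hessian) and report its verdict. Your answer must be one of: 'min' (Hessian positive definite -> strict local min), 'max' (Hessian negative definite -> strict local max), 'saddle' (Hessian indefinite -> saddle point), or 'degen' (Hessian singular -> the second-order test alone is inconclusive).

Compute the Hessian H = grad^2 f:
  H = [[8, -5], [-5, 8]]
Verify stationarity: grad f(x*) = H x* + g = (0, 0).
Eigenvalues of H: 3, 13.
Both eigenvalues > 0, so H is positive definite -> x* is a strict local min.

min


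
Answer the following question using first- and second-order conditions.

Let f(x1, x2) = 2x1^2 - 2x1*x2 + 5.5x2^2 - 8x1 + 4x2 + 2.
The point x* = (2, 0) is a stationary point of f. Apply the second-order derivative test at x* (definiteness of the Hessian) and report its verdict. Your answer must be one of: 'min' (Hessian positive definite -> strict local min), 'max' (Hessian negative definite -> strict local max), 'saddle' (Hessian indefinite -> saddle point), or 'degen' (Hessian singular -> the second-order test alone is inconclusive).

Compute the Hessian H = grad^2 f:
  H = [[4, -2], [-2, 11]]
Verify stationarity: grad f(x*) = H x* + g = (0, 0).
Eigenvalues of H: 3.4689, 11.5311.
Both eigenvalues > 0, so H is positive definite -> x* is a strict local min.

min


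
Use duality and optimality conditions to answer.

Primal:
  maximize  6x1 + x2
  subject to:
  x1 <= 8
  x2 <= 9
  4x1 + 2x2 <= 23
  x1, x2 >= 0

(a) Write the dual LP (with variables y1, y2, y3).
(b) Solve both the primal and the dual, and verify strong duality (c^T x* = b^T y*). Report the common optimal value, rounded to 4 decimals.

The standard primal-dual pair for 'max c^T x s.t. A x <= b, x >= 0' is:
  Dual:  min b^T y  s.t.  A^T y >= c,  y >= 0.

So the dual LP is:
  minimize  8y1 + 9y2 + 23y3
  subject to:
    y1 + 4y3 >= 6
    y2 + 2y3 >= 1
    y1, y2, y3 >= 0

Solving the primal: x* = (5.75, 0).
  primal value c^T x* = 34.5.
Solving the dual: y* = (0, 0, 1.5).
  dual value b^T y* = 34.5.
Strong duality: c^T x* = b^T y*. Confirmed.

34.5


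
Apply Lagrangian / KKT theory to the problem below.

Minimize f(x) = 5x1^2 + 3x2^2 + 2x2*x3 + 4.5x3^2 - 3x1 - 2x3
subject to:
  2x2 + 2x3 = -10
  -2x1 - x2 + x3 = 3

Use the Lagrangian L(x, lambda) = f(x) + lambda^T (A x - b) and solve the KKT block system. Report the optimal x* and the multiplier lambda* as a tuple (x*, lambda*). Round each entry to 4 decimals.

Form the Lagrangian:
  L(x, lambda) = (1/2) x^T Q x + c^T x + lambda^T (A x - b)
Stationarity (grad_x L = 0): Q x + c + A^T lambda = 0.
Primal feasibility: A x = b.

This gives the KKT block system:
  [ Q   A^T ] [ x     ]   [-c ]
  [ A    0  ] [ lambda ] = [ b ]

Solving the linear system:
  x*      = (-0.1905, -3.8095, -1.1905)
  lambda* = (11.3929, -2.4524)
  f(x*)   = 62.119

x* = (-0.1905, -3.8095, -1.1905), lambda* = (11.3929, -2.4524)


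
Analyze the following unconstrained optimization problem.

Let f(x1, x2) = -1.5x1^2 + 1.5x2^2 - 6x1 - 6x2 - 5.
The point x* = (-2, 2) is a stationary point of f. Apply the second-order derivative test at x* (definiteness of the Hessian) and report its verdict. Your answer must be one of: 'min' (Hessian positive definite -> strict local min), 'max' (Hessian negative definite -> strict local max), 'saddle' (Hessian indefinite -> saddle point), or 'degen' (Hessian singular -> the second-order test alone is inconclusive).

Compute the Hessian H = grad^2 f:
  H = [[-3, 0], [0, 3]]
Verify stationarity: grad f(x*) = H x* + g = (0, 0).
Eigenvalues of H: -3, 3.
Eigenvalues have mixed signs, so H is indefinite -> x* is a saddle point.

saddle


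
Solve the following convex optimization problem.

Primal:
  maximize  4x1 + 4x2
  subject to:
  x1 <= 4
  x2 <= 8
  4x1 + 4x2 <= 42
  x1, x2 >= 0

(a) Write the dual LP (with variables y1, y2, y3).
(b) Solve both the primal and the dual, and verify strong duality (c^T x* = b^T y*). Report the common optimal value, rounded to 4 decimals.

The standard primal-dual pair for 'max c^T x s.t. A x <= b, x >= 0' is:
  Dual:  min b^T y  s.t.  A^T y >= c,  y >= 0.

So the dual LP is:
  minimize  4y1 + 8y2 + 42y3
  subject to:
    y1 + 4y3 >= 4
    y2 + 4y3 >= 4
    y1, y2, y3 >= 0

Solving the primal: x* = (2.5, 8).
  primal value c^T x* = 42.
Solving the dual: y* = (0, 0, 1).
  dual value b^T y* = 42.
Strong duality: c^T x* = b^T y*. Confirmed.

42


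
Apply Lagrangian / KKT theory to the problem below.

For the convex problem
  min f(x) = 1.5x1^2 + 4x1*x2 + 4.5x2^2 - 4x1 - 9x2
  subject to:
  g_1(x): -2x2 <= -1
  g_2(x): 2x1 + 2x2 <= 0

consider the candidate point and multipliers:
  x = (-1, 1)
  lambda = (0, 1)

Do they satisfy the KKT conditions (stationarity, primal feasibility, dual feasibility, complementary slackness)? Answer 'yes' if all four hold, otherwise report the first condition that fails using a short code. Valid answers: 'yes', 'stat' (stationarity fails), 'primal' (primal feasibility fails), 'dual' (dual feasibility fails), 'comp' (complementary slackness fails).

Gradient of f: grad f(x) = Q x + c = (-3, -4)
Constraint values g_i(x) = a_i^T x - b_i:
  g_1((-1, 1)) = -1
  g_2((-1, 1)) = 0
Stationarity residual: grad f(x) + sum_i lambda_i a_i = (-1, -2)
  -> stationarity FAILS
Primal feasibility (all g_i <= 0): OK
Dual feasibility (all lambda_i >= 0): OK
Complementary slackness (lambda_i * g_i(x) = 0 for all i): OK

Verdict: the first failing condition is stationarity -> stat.

stat


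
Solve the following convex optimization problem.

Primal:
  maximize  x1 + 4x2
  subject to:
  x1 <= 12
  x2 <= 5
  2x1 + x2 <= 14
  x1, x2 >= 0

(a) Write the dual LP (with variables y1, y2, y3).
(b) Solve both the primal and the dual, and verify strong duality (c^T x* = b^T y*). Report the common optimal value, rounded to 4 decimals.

The standard primal-dual pair for 'max c^T x s.t. A x <= b, x >= 0' is:
  Dual:  min b^T y  s.t.  A^T y >= c,  y >= 0.

So the dual LP is:
  minimize  12y1 + 5y2 + 14y3
  subject to:
    y1 + 2y3 >= 1
    y2 + y3 >= 4
    y1, y2, y3 >= 0

Solving the primal: x* = (4.5, 5).
  primal value c^T x* = 24.5.
Solving the dual: y* = (0, 3.5, 0.5).
  dual value b^T y* = 24.5.
Strong duality: c^T x* = b^T y*. Confirmed.

24.5
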